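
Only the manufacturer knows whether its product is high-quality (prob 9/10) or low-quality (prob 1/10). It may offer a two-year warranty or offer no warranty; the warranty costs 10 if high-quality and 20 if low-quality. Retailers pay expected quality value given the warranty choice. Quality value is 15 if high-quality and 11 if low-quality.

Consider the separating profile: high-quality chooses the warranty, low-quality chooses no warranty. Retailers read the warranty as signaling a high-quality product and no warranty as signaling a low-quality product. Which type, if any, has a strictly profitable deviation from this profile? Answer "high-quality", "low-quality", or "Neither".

The warranty pays 15; no warranty pays 11.
high-quality: assigned the warranty, nets 15 − 10 = 5; deviating to no warranty nets 11.
low-quality: assigned no warranty, nets 11; deviating to the warranty nets 15 − 20 = -5.
The high-quality type gains 6 by deviating.

high-quality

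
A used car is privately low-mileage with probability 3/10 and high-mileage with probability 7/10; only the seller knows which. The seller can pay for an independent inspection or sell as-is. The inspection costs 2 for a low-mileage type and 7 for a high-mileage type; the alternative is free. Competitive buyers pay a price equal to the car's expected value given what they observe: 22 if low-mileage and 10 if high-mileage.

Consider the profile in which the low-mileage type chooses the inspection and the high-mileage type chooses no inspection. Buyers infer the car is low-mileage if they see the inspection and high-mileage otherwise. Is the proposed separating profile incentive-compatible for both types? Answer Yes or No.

Under these beliefs, the inspection earns price 22 and no inspection earns price 10.
low-mileage: the inspection nets 22 − 2 = 20; no inspection nets 10. low-mileage prefers the inspection.
high-mileage: the inspection nets 22 − 7 = 15; no inspection nets 10. high-mileage would deviate to the inspection.
high-mileage has a profitable deviation, so the profile is not an equilibrium.

No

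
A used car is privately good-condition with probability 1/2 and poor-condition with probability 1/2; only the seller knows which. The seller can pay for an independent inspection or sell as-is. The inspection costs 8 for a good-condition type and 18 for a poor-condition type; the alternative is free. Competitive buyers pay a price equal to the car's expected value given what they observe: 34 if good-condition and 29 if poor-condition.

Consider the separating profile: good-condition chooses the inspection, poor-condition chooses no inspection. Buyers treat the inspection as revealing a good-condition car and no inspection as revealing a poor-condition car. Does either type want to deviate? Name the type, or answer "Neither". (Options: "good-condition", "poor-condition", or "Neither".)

good-condition

The inspection pays 34; no inspection pays 29.
good-condition: assigned the inspection, nets 34 − 8 = 26; deviating to no inspection nets 29.
poor-condition: assigned no inspection, nets 29; deviating to the inspection nets 34 − 18 = 16.
The good-condition type gains 3 by deviating.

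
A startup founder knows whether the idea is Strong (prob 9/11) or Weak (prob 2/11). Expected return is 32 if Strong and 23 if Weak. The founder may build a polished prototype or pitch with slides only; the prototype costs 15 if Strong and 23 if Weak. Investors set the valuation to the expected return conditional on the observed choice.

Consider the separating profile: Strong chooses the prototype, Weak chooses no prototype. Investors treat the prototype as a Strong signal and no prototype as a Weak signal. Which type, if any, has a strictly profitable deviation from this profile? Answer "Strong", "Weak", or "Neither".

The prototype pays 32; no prototype pays 23.
Strong: assigned the prototype, nets 32 − 15 = 17; deviating to no prototype nets 23.
Weak: assigned no prototype, nets 23; deviating to the prototype nets 32 − 23 = 9.
The Strong type gains 6 by deviating.

Strong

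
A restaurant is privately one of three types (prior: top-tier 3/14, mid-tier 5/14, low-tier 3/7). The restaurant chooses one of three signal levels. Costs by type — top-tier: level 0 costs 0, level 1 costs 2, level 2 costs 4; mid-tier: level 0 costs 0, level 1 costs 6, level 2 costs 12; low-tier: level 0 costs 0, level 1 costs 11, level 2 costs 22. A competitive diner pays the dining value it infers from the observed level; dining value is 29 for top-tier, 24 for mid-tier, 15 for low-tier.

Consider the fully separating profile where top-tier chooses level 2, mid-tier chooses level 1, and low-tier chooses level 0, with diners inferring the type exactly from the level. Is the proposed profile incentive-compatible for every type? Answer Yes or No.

Separating price premiums: level 2 → 29, level 1 → 24, level 0 → 15.
top-tier (assigned level 2): level 0: 15 − 0 = 15; level 1: 24 − 2 = 22; level 2: 29 − 4 = 25. top-tier stays.
mid-tier (assigned level 1): level 0: 15 − 0 = 15; level 1: 24 − 6 = 18; level 2: 29 − 12 = 17. mid-tier stays.
low-tier (assigned level 0): level 0: 15 − 0 = 15; level 1: 24 − 11 = 13; level 2: 29 − 22 = 7. low-tier stays.
Every type prefers its assigned level; separation holds.

Yes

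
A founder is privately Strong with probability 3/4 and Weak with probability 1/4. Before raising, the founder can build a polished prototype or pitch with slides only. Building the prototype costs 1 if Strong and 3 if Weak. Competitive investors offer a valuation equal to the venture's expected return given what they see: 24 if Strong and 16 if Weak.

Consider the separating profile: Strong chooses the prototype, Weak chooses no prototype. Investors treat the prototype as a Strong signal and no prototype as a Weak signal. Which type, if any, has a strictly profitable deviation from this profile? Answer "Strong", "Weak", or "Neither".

Weak

The prototype pays 24; no prototype pays 16.
Strong: assigned the prototype, nets 24 − 1 = 23; deviating to no prototype nets 16.
Weak: assigned no prototype, nets 16; deviating to the prototype nets 24 − 3 = 21.
The Weak type gains 5 by deviating.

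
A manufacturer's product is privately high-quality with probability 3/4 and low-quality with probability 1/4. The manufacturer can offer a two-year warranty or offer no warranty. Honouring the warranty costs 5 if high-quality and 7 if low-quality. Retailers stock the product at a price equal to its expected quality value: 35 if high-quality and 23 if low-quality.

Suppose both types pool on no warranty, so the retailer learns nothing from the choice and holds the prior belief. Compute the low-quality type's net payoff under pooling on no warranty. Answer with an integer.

32

Pooled price = 3/4·35 + 1/4·23 = 32.
low-quality pays no cost for no warranty, so net payoff = 32.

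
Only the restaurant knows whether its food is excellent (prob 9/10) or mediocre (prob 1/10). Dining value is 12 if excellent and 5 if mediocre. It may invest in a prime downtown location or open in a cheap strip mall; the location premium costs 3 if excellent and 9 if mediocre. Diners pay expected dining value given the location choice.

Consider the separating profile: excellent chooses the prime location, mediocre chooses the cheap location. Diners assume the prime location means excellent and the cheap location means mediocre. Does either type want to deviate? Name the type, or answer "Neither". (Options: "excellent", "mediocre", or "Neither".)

Neither

The prime location pays 12; the cheap location pays 5.
excellent: assigned the prime location, nets 12 − 3 = 9; deviating to the cheap location nets 5.
mediocre: assigned the cheap location, nets 5; deviating to the prime location nets 12 − 9 = 3.
Both types strictly prefer their assigned action; no profitable deviation.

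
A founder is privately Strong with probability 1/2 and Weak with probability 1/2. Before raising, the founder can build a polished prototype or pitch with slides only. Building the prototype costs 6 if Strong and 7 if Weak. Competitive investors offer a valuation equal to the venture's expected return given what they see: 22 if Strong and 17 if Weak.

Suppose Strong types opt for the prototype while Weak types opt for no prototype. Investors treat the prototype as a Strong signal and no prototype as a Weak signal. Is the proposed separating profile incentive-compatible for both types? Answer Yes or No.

No

Under these beliefs, the prototype earns valuation 22 and no prototype earns valuation 17.
Strong: the prototype nets 22 − 6 = 16; no prototype nets 17. Strong would deviate to no prototype.
Weak: the prototype nets 22 − 7 = 15; no prototype nets 17. Weak prefers no prototype.
Strong has a profitable deviation, so the profile is not an equilibrium.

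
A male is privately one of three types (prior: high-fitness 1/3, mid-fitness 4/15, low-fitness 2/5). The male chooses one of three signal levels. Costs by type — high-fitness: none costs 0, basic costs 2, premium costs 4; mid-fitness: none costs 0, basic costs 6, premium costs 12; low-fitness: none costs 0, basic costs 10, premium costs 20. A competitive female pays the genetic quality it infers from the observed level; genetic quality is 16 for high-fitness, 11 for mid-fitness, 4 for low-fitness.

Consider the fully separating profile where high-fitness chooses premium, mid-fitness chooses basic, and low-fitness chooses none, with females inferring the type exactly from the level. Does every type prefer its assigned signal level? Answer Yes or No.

Separating mating payoffs: premium → 16, basic → 11, none → 4.
high-fitness (assigned premium): none: 4 − 0 = 4; basic: 11 − 2 = 9; premium: 16 − 4 = 12. high-fitness stays.
mid-fitness (assigned basic): none: 4 − 0 = 4; basic: 11 − 6 = 5; premium: 16 − 12 = 4. mid-fitness stays.
low-fitness (assigned none): none: 4 − 0 = 4; basic: 11 − 10 = 1; premium: 16 − 20 = -4. low-fitness stays.
Every type prefers its assigned level; separation holds.

Yes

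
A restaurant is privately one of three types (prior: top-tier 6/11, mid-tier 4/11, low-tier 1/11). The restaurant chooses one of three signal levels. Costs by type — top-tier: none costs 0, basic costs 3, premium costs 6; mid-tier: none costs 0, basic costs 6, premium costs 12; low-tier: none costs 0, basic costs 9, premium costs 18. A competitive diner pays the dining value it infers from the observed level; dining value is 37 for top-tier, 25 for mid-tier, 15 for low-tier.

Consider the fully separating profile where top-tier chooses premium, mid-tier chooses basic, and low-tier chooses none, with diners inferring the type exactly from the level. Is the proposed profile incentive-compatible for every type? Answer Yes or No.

Separating price premiums: premium → 37, basic → 25, none → 15.
top-tier (assigned premium): none: 15 − 0 = 15; basic: 25 − 3 = 22; premium: 37 − 6 = 31. top-tier stays.
mid-tier (assigned basic): none: 15 − 0 = 15; basic: 25 − 6 = 19; premium: 37 − 12 = 25. mid-tier prefers premium.
low-tier (assigned none): none: 15 − 0 = 15; basic: 25 − 9 = 16; premium: 37 − 18 = 19. low-tier prefers premium.
At least one type deviates; the separating profile fails.

No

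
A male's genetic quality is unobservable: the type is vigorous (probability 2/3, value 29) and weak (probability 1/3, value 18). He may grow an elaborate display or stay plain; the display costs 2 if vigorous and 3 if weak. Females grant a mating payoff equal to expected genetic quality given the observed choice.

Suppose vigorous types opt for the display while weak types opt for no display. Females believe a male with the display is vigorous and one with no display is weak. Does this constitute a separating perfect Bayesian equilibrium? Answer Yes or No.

Under these beliefs, the display earns mating payoff 29 and no display earns mating payoff 18.
vigorous: the display nets 29 − 2 = 27; no display nets 18. vigorous prefers the display.
weak: the display nets 29 − 3 = 26; no display nets 18. weak would deviate to the display.
weak has a profitable deviation, so the profile is not an equilibrium.

No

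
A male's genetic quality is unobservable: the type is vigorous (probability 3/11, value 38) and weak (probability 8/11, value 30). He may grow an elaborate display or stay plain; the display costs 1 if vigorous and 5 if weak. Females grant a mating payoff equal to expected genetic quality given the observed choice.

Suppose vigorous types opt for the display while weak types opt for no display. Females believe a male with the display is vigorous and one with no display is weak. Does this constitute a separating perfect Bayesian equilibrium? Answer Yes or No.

No

Under these beliefs, the display earns mating payoff 38 and no display earns mating payoff 30.
vigorous: the display nets 38 − 1 = 37; no display nets 30. vigorous prefers the display.
weak: the display nets 38 − 5 = 33; no display nets 30. weak would deviate to the display.
weak has a profitable deviation, so the profile is not an equilibrium.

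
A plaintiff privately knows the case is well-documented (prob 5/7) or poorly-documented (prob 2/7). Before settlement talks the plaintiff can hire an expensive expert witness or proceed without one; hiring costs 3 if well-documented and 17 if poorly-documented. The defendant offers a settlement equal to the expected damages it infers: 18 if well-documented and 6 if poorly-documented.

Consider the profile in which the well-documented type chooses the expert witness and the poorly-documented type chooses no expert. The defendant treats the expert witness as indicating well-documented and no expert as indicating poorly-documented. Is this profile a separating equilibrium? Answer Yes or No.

Yes

Under these beliefs, the expert witness earns settlement 18 and no expert earns settlement 6.
well-documented: the expert witness nets 18 − 3 = 15; no expert nets 6. well-documented prefers the expert witness.
poorly-documented: the expert witness nets 18 − 17 = 1; no expert nets 6. poorly-documented prefers no expert.
Neither type deviates, so the separating profile is an equilibrium.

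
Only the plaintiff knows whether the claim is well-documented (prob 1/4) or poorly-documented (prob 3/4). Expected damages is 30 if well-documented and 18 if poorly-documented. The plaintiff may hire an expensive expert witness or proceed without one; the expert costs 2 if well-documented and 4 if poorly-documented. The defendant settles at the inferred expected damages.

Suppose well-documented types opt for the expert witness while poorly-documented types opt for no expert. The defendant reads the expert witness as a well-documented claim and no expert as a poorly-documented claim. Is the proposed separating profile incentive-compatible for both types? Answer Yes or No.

No

Under these beliefs, the expert witness earns settlement 30 and no expert earns settlement 18.
well-documented: the expert witness nets 30 − 2 = 28; no expert nets 18. well-documented prefers the expert witness.
poorly-documented: the expert witness nets 30 − 4 = 26; no expert nets 18. poorly-documented would deviate to the expert witness.
poorly-documented has a profitable deviation, so the profile is not an equilibrium.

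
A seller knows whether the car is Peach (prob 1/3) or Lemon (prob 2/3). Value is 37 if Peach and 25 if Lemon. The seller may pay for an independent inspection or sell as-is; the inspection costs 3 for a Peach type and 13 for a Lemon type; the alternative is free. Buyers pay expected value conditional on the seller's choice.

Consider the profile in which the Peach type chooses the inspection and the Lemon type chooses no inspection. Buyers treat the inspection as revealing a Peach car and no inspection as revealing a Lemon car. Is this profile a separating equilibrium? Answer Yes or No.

Under these beliefs, the inspection earns price 37 and no inspection earns price 25.
Peach: the inspection nets 37 − 3 = 34; no inspection nets 25. Peach prefers the inspection.
Lemon: the inspection nets 37 − 13 = 24; no inspection nets 25. Lemon prefers no inspection.
Neither type deviates, so the separating profile is an equilibrium.

Yes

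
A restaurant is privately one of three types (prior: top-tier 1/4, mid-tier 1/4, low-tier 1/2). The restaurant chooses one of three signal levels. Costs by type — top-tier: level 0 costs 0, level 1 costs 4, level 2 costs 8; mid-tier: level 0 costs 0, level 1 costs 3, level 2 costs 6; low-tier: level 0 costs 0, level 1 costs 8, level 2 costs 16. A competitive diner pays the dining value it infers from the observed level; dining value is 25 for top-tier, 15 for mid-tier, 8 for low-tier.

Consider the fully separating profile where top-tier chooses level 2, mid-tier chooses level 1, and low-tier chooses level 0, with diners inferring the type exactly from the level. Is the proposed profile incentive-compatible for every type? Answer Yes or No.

Separating price premiums: level 2 → 25, level 1 → 15, level 0 → 8.
top-tier (assigned level 2): level 0: 8 − 0 = 8; level 1: 15 − 4 = 11; level 2: 25 − 8 = 17. top-tier stays.
mid-tier (assigned level 1): level 0: 8 − 0 = 8; level 1: 15 − 3 = 12; level 2: 25 − 6 = 19. mid-tier prefers level 2.
low-tier (assigned level 0): level 0: 8 − 0 = 8; level 1: 15 − 8 = 7; level 2: 25 − 16 = 9. low-tier prefers level 2.
At least one type deviates; the separating profile fails.

No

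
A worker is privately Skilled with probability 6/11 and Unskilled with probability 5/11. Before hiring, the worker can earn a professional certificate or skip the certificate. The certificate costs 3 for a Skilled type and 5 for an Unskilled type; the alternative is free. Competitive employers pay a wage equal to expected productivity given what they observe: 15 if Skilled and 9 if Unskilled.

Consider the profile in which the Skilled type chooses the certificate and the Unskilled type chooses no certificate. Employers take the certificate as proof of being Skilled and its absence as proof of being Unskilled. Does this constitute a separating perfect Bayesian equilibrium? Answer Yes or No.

Under these beliefs, the certificate earns wage 15 and no certificate earns wage 9.
Skilled: the certificate nets 15 − 3 = 12; no certificate nets 9. Skilled prefers the certificate.
Unskilled: the certificate nets 15 − 5 = 10; no certificate nets 9. Unskilled would deviate to the certificate.
Unskilled has a profitable deviation, so the profile is not an equilibrium.

No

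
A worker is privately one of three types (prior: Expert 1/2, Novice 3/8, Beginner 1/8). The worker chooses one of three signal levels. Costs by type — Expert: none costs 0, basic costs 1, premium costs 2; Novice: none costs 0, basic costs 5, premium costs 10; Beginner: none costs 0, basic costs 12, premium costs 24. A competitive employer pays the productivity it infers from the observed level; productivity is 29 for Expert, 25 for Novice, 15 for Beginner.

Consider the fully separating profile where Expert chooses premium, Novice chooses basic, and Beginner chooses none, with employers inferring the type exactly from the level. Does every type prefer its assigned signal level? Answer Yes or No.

Separating wages: premium → 29, basic → 25, none → 15.
Expert (assigned premium): none: 15 − 0 = 15; basic: 25 − 1 = 24; premium: 29 − 2 = 27. Expert stays.
Novice (assigned basic): none: 15 − 0 = 15; basic: 25 − 5 = 20; premium: 29 − 10 = 19. Novice stays.
Beginner (assigned none): none: 15 − 0 = 15; basic: 25 − 12 = 13; premium: 29 − 24 = 5. Beginner stays.
Every type prefers its assigned level; separation holds.

Yes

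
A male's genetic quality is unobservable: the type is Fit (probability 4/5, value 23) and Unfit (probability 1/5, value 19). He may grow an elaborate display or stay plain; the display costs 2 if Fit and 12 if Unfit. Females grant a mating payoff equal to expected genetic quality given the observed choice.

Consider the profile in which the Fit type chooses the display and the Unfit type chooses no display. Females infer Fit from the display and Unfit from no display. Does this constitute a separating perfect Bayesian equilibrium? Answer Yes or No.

Under these beliefs, the display earns mating payoff 23 and no display earns mating payoff 19.
Fit: the display nets 23 − 2 = 21; no display nets 19. Fit prefers the display.
Unfit: the display nets 23 − 12 = 11; no display nets 19. Unfit prefers no display.
Neither type deviates, so the separating profile is an equilibrium.

Yes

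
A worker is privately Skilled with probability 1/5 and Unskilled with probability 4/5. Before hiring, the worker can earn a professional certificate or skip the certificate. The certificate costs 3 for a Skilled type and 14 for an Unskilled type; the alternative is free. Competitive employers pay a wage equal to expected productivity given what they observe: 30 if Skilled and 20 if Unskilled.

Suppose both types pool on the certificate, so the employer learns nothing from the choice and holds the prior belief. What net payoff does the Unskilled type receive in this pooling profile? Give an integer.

8

Pooled wage = 1/5·30 + 4/5·20 = 22.
Unskilled pays cost 14 for the certificate, so net payoff = 22 − 14 = 8.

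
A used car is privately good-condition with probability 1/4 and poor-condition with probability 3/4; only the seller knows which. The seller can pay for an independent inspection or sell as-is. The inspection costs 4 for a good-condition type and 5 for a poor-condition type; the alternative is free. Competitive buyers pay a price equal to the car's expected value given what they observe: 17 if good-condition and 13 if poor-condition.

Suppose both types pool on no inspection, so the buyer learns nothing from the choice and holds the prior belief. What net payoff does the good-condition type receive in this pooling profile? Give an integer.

14

Pooled price = 1/4·17 + 3/4·13 = 14.
good-condition pays no cost for no inspection, so net payoff = 14.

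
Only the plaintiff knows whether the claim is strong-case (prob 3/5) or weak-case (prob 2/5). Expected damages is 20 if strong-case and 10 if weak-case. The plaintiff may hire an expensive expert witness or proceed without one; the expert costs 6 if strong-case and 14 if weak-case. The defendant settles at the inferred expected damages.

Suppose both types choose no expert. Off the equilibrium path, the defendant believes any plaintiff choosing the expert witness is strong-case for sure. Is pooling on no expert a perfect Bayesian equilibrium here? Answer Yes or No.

Yes

On path, the defendant holds the prior and pays 3/5·20 + 2/5·10 = 16. Off path (the expert witness), believing strong-case, it pays 20.
strong-case: no expert nets 16; the expert witness nets 20 − 6 = 14. strong-case stays.
weak-case: no expert nets 16; the expert witness nets 20 − 14 = 6. weak-case stays.
No type deviates, so pooling is sustained.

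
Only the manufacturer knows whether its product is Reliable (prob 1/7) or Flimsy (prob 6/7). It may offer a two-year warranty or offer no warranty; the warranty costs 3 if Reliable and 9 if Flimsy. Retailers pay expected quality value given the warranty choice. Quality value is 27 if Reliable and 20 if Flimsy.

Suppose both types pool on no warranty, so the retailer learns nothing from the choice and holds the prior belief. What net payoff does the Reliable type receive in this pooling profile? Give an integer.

Pooled price = 1/7·27 + 6/7·20 = 21.
Reliable pays no cost for no warranty, so net payoff = 21.

21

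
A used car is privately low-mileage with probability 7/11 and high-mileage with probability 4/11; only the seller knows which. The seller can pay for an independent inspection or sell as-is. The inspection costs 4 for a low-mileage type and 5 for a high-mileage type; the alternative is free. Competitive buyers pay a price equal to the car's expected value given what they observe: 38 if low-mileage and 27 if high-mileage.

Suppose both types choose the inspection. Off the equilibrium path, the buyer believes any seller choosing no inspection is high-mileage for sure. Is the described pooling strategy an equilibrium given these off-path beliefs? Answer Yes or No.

Yes

On path, the buyer holds the prior and pays 7/11·38 + 4/11·27 = 34. Off path (no inspection), believing high-mileage, it pays 27.
low-mileage: the inspection nets 34 − 4 = 30; no inspection nets 27. low-mileage stays.
high-mileage: the inspection nets 34 − 5 = 29; no inspection nets 27. high-mileage stays.
No type deviates, so pooling is sustained.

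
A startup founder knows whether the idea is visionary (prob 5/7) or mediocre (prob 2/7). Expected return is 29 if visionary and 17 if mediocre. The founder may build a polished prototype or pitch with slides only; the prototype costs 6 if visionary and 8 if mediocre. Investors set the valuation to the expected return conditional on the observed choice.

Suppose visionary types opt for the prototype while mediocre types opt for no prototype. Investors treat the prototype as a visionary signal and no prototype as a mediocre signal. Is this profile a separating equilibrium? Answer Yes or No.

No

Under these beliefs, the prototype earns valuation 29 and no prototype earns valuation 17.
visionary: the prototype nets 29 − 6 = 23; no prototype nets 17. visionary prefers the prototype.
mediocre: the prototype nets 29 − 8 = 21; no prototype nets 17. mediocre would deviate to the prototype.
mediocre has a profitable deviation, so the profile is not an equilibrium.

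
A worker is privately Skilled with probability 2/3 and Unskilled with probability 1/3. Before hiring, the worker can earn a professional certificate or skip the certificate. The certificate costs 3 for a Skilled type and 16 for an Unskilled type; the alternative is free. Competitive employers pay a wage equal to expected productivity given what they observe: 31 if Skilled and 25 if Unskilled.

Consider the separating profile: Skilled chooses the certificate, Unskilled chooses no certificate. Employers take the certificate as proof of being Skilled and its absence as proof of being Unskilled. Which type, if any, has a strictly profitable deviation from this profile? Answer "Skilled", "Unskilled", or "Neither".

The certificate pays 31; no certificate pays 25.
Skilled: assigned the certificate, nets 31 − 3 = 28; deviating to no certificate nets 25.
Unskilled: assigned no certificate, nets 25; deviating to the certificate nets 31 − 16 = 15.
Both types strictly prefer their assigned action; no profitable deviation.

Neither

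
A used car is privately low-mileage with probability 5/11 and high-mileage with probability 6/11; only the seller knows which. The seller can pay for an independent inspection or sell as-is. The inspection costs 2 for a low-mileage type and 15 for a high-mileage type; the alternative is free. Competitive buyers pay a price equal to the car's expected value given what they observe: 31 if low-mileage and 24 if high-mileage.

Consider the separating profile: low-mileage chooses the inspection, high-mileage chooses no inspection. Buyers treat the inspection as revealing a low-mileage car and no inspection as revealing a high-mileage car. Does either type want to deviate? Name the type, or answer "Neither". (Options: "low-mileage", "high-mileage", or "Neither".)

The inspection pays 31; no inspection pays 24.
low-mileage: assigned the inspection, nets 31 − 2 = 29; deviating to no inspection nets 24.
high-mileage: assigned no inspection, nets 24; deviating to the inspection nets 31 − 15 = 16.
Both types strictly prefer their assigned action; no profitable deviation.

Neither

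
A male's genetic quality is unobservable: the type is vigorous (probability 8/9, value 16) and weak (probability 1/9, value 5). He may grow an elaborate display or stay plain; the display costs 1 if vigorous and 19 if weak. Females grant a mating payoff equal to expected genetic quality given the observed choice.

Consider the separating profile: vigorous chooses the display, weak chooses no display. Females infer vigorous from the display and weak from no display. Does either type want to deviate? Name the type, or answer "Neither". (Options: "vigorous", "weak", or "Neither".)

Neither

The display pays 16; no display pays 5.
vigorous: assigned the display, nets 16 − 1 = 15; deviating to no display nets 5.
weak: assigned no display, nets 5; deviating to the display nets 16 − 19 = -3.
Both types strictly prefer their assigned action; no profitable deviation.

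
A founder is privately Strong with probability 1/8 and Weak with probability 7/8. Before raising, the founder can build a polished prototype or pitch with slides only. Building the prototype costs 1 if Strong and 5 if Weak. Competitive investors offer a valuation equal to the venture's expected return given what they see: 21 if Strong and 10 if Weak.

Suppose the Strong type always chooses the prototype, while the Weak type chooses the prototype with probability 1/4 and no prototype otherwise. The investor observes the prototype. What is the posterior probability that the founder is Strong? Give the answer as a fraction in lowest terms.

4/11

P(the prototype) = (1/8)·1 + (7/8)·(1/4) = 11/32.
By Bayes' rule, P(Strong | the prototype) = (1/8) / (11/32) = 4/11.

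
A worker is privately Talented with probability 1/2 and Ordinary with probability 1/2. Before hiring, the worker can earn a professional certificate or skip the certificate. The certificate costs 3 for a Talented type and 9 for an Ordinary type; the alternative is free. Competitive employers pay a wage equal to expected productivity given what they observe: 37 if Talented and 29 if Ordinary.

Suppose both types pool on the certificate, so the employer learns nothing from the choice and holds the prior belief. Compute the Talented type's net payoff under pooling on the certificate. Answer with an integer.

Pooled wage = 1/2·37 + 1/2·29 = 33.
Talented pays cost 3 for the certificate, so net payoff = 33 − 3 = 30.

30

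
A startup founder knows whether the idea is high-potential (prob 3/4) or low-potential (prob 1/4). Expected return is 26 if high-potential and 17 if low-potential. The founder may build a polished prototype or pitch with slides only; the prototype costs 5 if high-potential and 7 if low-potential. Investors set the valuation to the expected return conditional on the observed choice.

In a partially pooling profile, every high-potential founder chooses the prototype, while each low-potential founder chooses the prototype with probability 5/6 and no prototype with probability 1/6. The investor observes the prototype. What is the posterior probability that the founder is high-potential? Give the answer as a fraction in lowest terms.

P(the prototype) = (3/4)·1 + (1/4)·(5/6) = 23/24.
By Bayes' rule, P(high-potential | the prototype) = (3/4) / (23/24) = 18/23.

18/23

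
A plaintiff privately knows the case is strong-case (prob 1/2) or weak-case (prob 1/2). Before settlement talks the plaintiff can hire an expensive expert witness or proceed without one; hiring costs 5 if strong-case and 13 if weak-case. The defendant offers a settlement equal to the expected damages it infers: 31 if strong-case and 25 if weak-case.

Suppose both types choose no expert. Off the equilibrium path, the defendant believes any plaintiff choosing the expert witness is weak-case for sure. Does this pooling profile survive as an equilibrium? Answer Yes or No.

On path, the defendant holds the prior and pays 1/2·31 + 1/2·25 = 28. Off path (the expert witness), believing weak-case, it pays 25.
strong-case: no expert nets 28; the expert witness nets 25 − 5 = 20. strong-case stays.
weak-case: no expert nets 28; the expert witness nets 25 − 13 = 12. weak-case stays.
No type deviates, so pooling is sustained.

Yes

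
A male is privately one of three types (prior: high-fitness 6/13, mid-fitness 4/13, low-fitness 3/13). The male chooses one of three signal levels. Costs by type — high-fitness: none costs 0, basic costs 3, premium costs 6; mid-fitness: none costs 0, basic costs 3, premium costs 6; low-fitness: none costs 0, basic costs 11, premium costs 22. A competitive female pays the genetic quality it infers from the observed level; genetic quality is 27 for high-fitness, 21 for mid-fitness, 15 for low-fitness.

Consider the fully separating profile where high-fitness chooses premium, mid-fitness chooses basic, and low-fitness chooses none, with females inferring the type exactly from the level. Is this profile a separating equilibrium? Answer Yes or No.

Separating mating payoffs: premium → 27, basic → 21, none → 15.
high-fitness (assigned premium): none: 15 − 0 = 15; basic: 21 − 3 = 18; premium: 27 − 6 = 21. high-fitness stays.
mid-fitness (assigned basic): none: 15 − 0 = 15; basic: 21 − 3 = 18; premium: 27 − 6 = 21. mid-fitness prefers premium.
low-fitness (assigned none): none: 15 − 0 = 15; basic: 21 − 11 = 10; premium: 27 − 22 = 5. low-fitness stays.
At least one type deviates; the separating profile fails.

No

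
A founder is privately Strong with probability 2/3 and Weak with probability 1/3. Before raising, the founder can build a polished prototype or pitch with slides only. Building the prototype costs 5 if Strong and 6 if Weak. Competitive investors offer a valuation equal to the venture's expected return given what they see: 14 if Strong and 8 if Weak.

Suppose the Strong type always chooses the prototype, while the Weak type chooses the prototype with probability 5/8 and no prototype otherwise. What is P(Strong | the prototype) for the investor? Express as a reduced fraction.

P(the prototype) = (2/3)·1 + (1/3)·(5/8) = 7/8.
By Bayes' rule, P(Strong | the prototype) = (2/3) / (7/8) = 16/21.

16/21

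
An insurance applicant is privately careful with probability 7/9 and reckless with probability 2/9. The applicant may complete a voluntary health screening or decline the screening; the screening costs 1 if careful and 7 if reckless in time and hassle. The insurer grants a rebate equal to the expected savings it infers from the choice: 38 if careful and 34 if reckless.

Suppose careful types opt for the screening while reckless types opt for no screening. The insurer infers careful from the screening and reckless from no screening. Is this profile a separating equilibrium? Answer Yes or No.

Under these beliefs, the screening earns rebate 38 and no screening earns rebate 34.
careful: the screening nets 38 − 1 = 37; no screening nets 34. careful prefers the screening.
reckless: the screening nets 38 − 7 = 31; no screening nets 34. reckless prefers no screening.
Neither type deviates, so the separating profile is an equilibrium.

Yes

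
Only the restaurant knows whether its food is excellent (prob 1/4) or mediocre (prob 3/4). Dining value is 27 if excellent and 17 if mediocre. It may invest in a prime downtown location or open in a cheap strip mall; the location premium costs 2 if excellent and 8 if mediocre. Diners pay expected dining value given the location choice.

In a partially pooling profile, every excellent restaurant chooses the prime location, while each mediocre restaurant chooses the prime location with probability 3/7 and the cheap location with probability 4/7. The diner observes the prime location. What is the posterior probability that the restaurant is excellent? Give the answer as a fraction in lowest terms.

P(the prime location) = (1/4)·1 + (3/4)·(3/7) = 4/7.
By Bayes' rule, P(excellent | the prime location) = (1/4) / (4/7) = 7/16.

7/16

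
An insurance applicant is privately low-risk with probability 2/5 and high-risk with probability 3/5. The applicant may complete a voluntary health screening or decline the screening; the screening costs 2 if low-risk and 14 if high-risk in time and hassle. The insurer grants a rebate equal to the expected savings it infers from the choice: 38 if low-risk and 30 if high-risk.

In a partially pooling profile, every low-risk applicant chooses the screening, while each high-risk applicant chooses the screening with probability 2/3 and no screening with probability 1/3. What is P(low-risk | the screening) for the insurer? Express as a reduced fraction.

1/2

P(the screening) = (2/5)·1 + (3/5)·(2/3) = 4/5.
By Bayes' rule, P(low-risk | the screening) = (2/5) / (4/5) = 1/2.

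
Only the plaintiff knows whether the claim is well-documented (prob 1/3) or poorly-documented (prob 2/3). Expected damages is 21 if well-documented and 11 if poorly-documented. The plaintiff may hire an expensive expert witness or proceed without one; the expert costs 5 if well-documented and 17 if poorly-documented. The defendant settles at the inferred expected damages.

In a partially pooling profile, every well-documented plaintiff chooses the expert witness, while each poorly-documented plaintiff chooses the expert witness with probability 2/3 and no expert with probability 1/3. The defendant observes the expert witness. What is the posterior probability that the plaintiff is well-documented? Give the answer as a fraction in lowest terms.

P(the expert witness) = (1/3)·1 + (2/3)·(2/3) = 7/9.
By Bayes' rule, P(well-documented | the expert witness) = (1/3) / (7/9) = 3/7.

3/7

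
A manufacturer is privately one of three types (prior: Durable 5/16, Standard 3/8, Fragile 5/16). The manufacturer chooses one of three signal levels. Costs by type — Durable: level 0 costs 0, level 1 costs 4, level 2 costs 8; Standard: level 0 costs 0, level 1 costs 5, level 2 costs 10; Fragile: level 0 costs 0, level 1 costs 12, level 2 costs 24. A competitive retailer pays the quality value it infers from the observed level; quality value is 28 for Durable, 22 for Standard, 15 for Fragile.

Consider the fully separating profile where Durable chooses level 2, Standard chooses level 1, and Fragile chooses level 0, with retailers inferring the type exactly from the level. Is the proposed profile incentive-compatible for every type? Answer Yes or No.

No

Separating prices: level 2 → 28, level 1 → 22, level 0 → 15.
Durable (assigned level 2): level 0: 15 − 0 = 15; level 1: 22 − 4 = 18; level 2: 28 − 8 = 20. Durable stays.
Standard (assigned level 1): level 0: 15 − 0 = 15; level 1: 22 − 5 = 17; level 2: 28 − 10 = 18. Standard prefers level 2.
Fragile (assigned level 0): level 0: 15 − 0 = 15; level 1: 22 − 12 = 10; level 2: 28 − 24 = 4. Fragile stays.
At least one type deviates; the separating profile fails.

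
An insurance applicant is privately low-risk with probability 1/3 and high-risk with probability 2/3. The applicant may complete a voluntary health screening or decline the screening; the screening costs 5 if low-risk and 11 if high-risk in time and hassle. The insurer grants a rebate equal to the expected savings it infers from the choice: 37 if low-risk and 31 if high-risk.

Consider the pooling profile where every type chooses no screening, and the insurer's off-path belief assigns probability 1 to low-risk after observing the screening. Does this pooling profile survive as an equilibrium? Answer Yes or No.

Yes

On path, the insurer holds the prior and pays 1/3·37 + 2/3·31 = 33. Off path (the screening), believing low-risk, it pays 37.
low-risk: no screening nets 33; the screening nets 37 − 5 = 32. low-risk stays.
high-risk: no screening nets 33; the screening nets 37 − 11 = 26. high-risk stays.
No type deviates, so pooling is sustained.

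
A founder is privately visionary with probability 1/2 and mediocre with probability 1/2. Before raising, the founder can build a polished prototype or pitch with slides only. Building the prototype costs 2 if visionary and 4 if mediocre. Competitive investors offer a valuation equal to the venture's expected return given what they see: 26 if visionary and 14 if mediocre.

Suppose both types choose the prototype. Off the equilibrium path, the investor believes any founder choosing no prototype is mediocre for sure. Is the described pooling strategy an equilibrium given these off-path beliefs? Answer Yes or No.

On path, the investor holds the prior and pays 1/2·26 + 1/2·14 = 20. Off path (no prototype), believing mediocre, it pays 14.
visionary: the prototype nets 20 − 2 = 18; no prototype nets 14. visionary stays.
mediocre: the prototype nets 20 − 4 = 16; no prototype nets 14. mediocre stays.
No type deviates, so pooling is sustained.

Yes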